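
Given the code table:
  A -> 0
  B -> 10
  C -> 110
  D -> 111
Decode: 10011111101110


Decoding:
10 -> B
0 -> A
111 -> D
111 -> D
0 -> A
111 -> D
0 -> A


Result: BADDADA


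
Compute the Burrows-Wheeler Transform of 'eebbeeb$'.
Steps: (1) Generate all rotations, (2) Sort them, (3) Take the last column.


Rotations (sorted):
  0: $eebbeeb -> last char: b
  1: b$eebbee -> last char: e
  2: bbeeb$ee -> last char: e
  3: beeb$eeb -> last char: b
  4: eb$eebbe -> last char: e
  5: ebbeeb$e -> last char: e
  6: eeb$eebb -> last char: b
  7: eebbeeb$ -> last char: $


BWT = beebeeb$


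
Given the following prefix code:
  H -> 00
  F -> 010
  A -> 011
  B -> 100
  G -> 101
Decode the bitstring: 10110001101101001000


Decoding step by step:
Bits 101 -> G
Bits 100 -> B
Bits 011 -> A
Bits 011 -> A
Bits 010 -> F
Bits 010 -> F
Bits 00 -> H


Decoded message: GBAAFFH


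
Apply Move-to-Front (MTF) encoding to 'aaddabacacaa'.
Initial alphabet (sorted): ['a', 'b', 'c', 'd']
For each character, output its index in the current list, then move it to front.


MTF encoding:
'a': index 0 in ['a', 'b', 'c', 'd'] -> ['a', 'b', 'c', 'd']
'a': index 0 in ['a', 'b', 'c', 'd'] -> ['a', 'b', 'c', 'd']
'd': index 3 in ['a', 'b', 'c', 'd'] -> ['d', 'a', 'b', 'c']
'd': index 0 in ['d', 'a', 'b', 'c'] -> ['d', 'a', 'b', 'c']
'a': index 1 in ['d', 'a', 'b', 'c'] -> ['a', 'd', 'b', 'c']
'b': index 2 in ['a', 'd', 'b', 'c'] -> ['b', 'a', 'd', 'c']
'a': index 1 in ['b', 'a', 'd', 'c'] -> ['a', 'b', 'd', 'c']
'c': index 3 in ['a', 'b', 'd', 'c'] -> ['c', 'a', 'b', 'd']
'a': index 1 in ['c', 'a', 'b', 'd'] -> ['a', 'c', 'b', 'd']
'c': index 1 in ['a', 'c', 'b', 'd'] -> ['c', 'a', 'b', 'd']
'a': index 1 in ['c', 'a', 'b', 'd'] -> ['a', 'c', 'b', 'd']
'a': index 0 in ['a', 'c', 'b', 'd'] -> ['a', 'c', 'b', 'd']


Output: [0, 0, 3, 0, 1, 2, 1, 3, 1, 1, 1, 0]


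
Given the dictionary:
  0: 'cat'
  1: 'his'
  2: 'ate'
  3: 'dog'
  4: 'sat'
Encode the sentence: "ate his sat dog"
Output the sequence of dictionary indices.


Look up each word in the dictionary:
  'ate' -> 2
  'his' -> 1
  'sat' -> 4
  'dog' -> 3

Encoded: [2, 1, 4, 3]


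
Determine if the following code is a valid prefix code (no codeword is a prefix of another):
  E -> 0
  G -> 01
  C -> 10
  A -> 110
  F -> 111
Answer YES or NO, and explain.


Checking each pair (does one codeword prefix another?):
  E='0' vs G='01': prefix -- VIOLATION

NO -- this is NOT a valid prefix code. E (0) is a prefix of G (01).


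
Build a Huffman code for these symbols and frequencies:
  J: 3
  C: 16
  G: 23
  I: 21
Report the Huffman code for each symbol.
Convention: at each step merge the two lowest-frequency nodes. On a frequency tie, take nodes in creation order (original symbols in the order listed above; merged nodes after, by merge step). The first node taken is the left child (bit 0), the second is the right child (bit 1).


Huffman tree construction:
Step 1: Merge J(3) + C(16) = 19
Step 2: Merge (J+C)(19) + I(21) = 40
Step 3: Merge G(23) + ((J+C)+I)(40) = 63
Read each symbol's code off the tree from the root (left child = 0, right child = 1).

Codes:
  J: 100 (length 3)
  C: 101 (length 3)
  G: 0 (length 1)
  I: 11 (length 2)
Average code length: 122/63 = 1.9365 bits/symbol


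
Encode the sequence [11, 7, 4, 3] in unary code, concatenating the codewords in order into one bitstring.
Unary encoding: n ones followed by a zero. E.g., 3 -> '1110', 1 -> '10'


Encode each number as n ones followed by a terminating 0:
  11 -> 111111111110 (12 bits)
  7 -> 11111110 (8 bits)
  4 -> 11110 (5 bits)
  3 -> 1110 (4 bits)
Total length = 12 + 8 + 5 + 4 = 29 bits.

Unary([11, 7, 4, 3]) = 11111111111011111110111101110 (29 bits)


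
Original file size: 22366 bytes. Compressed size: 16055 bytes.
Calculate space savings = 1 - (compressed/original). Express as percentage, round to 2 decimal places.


ratio = compressed/original = 16055/22366 = 0.717831
savings = 1 - ratio = 1 - 0.717831 = 0.282169
as a percentage: 0.282169 * 100 = 28.22%

Space savings = 1 - 16055/22366 = 28.22%


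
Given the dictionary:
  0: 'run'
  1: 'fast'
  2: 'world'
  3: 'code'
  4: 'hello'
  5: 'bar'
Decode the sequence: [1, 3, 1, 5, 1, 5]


Look up each index in the dictionary:
  1 -> 'fast'
  3 -> 'code'
  1 -> 'fast'
  5 -> 'bar'
  1 -> 'fast'
  5 -> 'bar'

Decoded: "fast code fast bar fast bar"


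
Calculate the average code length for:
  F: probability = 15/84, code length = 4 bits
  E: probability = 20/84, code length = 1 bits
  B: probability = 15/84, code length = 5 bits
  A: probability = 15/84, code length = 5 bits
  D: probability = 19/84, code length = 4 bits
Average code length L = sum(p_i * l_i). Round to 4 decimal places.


Weighted contributions p_i * l_i:
  F: (15/84) * 4 = 60/84
  E: (20/84) * 1 = 20/84
  B: (15/84) * 5 = 75/84
  A: (15/84) * 5 = 75/84
  D: (19/84) * 4 = 76/84
Sum = (60 + 20 + 75 + 75 + 76)/84 = 306/84

L = 306/84 = 3.6429 bits/symbol


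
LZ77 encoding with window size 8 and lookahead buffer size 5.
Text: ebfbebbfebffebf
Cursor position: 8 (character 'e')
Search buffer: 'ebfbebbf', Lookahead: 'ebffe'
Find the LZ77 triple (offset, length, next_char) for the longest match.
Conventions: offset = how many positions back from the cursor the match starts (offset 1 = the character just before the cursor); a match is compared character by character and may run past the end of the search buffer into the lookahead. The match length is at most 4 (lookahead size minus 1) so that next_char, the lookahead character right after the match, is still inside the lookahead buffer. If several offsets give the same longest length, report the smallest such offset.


Try each offset into the search buffer:
  offset=1 (pos 7, char 'f'): match length 0
  offset=2 (pos 6, char 'b'): match length 0
  offset=3 (pos 5, char 'b'): match length 0
  offset=4 (pos 4, char 'e'): match length 2
  offset=5 (pos 3, char 'b'): match length 0
  offset=6 (pos 2, char 'f'): match length 0
  offset=7 (pos 1, char 'b'): match length 0
  offset=8 (pos 0, char 'e'): match length 3
Longest match has length 3 at offset 8.
next_char = character at position 8 + 3 = 11 -> 'f'

Best match: offset=8, length=3 (matching 'ebf' starting at position 0)
LZ77 triple: (8, 3, 'f')


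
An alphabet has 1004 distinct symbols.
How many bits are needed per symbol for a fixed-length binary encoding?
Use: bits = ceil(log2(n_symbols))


log2(1004) = 9.9715
Bracket: 2^9 = 512 < 1004 <= 2^10 = 1024
So ceil(log2(1004)) = 10

bits = ceil(log2(1004)) = ceil(9.9715) = 10 bits


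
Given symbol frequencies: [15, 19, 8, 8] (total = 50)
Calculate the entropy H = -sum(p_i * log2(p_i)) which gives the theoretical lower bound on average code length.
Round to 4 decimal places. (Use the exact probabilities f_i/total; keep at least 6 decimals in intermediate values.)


Per-symbol terms -p_i * log2(p_i) with p_i = f_i/50:
  p = 15/50 = 0.300000: log2(p) = -1.736966, -p*log2(p) = 0.521090
  p = 19/50 = 0.380000: log2(p) = -1.395929, -p*log2(p) = 0.530453
  p = 8/50 = 0.160000: log2(p) = -2.643856, -p*log2(p) = 0.423017
  p = 8/50 = 0.160000: log2(p) = -2.643856, -p*log2(p) = 0.423017
H = 0.521090 + 0.530453 + 0.423017 + 0.423017 = 1.897577

H = 1.8976 bits/symbol


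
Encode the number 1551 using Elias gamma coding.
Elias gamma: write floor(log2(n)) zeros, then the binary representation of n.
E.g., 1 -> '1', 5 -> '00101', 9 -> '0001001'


num_bits = floor(log2(1551)) + 1 = 11
leading_zeros = num_bits - 1 = 10
binary(1551) = 11000001111

Elias gamma(1551) = '0000000000' + '11000001111' = 000000000011000001111 (21 bits)


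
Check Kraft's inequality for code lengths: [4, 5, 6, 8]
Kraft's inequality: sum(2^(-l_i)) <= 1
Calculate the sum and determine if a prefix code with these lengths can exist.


Sum = 2^(-4) + 2^(-5) + 2^(-6) + 2^(-8)
    = 0.0625 + 0.03125 + 0.015625 + 0.00390625
    = 29/256 = 0.11328125
Since 0.11328125 <= 1, Kraft's inequality IS satisfied.
A prefix code with these lengths CAN exist.

Kraft sum = 0.11328125. Satisfied.


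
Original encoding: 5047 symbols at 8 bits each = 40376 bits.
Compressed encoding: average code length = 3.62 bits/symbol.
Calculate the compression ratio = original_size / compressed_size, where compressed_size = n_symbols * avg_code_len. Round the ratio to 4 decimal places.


original_size = n_symbols * orig_bits = 5047 * 8 = 40376 bits
compressed_size = n_symbols * avg_code_len = 5047 * 3.62 = 18270.14 bits
ratio = original_size / compressed_size = 40376 / 18270.14 = 2.2099

Compression ratio = 2.2099


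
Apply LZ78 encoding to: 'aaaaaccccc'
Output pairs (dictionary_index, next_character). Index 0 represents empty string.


LZ78 encoding steps:
Dictionary: {0: ''}
Step 1: w='' (idx 0), next='a' -> output (0, 'a'), add 'a' as idx 1
Step 2: w='a' (idx 1), next='a' -> output (1, 'a'), add 'aa' as idx 2
Step 3: w='aa' (idx 2), next='c' -> output (2, 'c'), add 'aac' as idx 3
Step 4: w='' (idx 0), next='c' -> output (0, 'c'), add 'c' as idx 4
Step 5: w='c' (idx 4), next='c' -> output (4, 'c'), add 'cc' as idx 5
Step 6: w='c' (idx 4), end of input -> output (4, '')


Encoded: [(0, 'a'), (1, 'a'), (2, 'c'), (0, 'c'), (4, 'c'), (4, '')]


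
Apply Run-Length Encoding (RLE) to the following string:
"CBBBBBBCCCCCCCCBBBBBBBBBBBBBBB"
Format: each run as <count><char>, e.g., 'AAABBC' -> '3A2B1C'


Scanning runs left to right:
  i=0: run of 'C' x 1 -> '1C'
  i=1: run of 'B' x 6 -> '6B'
  i=7: run of 'C' x 8 -> '8C'
  i=15: run of 'B' x 15 -> '15B'

RLE = 1C6B8C15B


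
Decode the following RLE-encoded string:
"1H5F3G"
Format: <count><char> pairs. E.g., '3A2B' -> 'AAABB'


Expanding each <count><char> pair:
  1H -> 'H'
  5F -> 'FFFFF'
  3G -> 'GGG'

Decoded = HFFFFFGGG


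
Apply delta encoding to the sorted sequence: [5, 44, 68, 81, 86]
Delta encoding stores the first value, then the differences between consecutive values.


First value: 5
Deltas:
  44 - 5 = 39
  68 - 44 = 24
  81 - 68 = 13
  86 - 81 = 5


Delta encoded: [5, 39, 24, 13, 5]


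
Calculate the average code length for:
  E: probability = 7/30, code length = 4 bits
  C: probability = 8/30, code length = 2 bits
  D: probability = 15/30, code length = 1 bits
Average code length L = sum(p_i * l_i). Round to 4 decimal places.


Weighted contributions p_i * l_i:
  E: (7/30) * 4 = 28/30
  C: (8/30) * 2 = 16/30
  D: (15/30) * 1 = 15/30
Sum = (28 + 16 + 15)/30 = 59/30

L = 59/30 = 1.9667 bits/symbol


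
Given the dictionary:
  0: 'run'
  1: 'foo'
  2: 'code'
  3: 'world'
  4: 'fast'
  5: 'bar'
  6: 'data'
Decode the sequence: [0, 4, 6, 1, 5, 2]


Look up each index in the dictionary:
  0 -> 'run'
  4 -> 'fast'
  6 -> 'data'
  1 -> 'foo'
  5 -> 'bar'
  2 -> 'code'

Decoded: "run fast data foo bar code"


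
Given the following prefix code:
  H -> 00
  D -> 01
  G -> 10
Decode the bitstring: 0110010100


Decoding step by step:
Bits 01 -> D
Bits 10 -> G
Bits 01 -> D
Bits 01 -> D
Bits 00 -> H


Decoded message: DGDDH


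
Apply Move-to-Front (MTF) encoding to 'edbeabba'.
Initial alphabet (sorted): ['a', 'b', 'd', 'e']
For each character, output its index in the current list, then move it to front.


MTF encoding:
'e': index 3 in ['a', 'b', 'd', 'e'] -> ['e', 'a', 'b', 'd']
'd': index 3 in ['e', 'a', 'b', 'd'] -> ['d', 'e', 'a', 'b']
'b': index 3 in ['d', 'e', 'a', 'b'] -> ['b', 'd', 'e', 'a']
'e': index 2 in ['b', 'd', 'e', 'a'] -> ['e', 'b', 'd', 'a']
'a': index 3 in ['e', 'b', 'd', 'a'] -> ['a', 'e', 'b', 'd']
'b': index 2 in ['a', 'e', 'b', 'd'] -> ['b', 'a', 'e', 'd']
'b': index 0 in ['b', 'a', 'e', 'd'] -> ['b', 'a', 'e', 'd']
'a': index 1 in ['b', 'a', 'e', 'd'] -> ['a', 'b', 'e', 'd']


Output: [3, 3, 3, 2, 3, 2, 0, 1]


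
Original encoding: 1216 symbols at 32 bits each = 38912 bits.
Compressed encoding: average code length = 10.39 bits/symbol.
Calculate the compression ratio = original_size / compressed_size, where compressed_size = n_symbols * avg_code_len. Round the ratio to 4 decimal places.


original_size = n_symbols * orig_bits = 1216 * 32 = 38912 bits
compressed_size = n_symbols * avg_code_len = 1216 * 10.39 = 12634.24 bits
ratio = original_size / compressed_size = 38912 / 12634.24 = 3.0799

Compression ratio = 3.0799


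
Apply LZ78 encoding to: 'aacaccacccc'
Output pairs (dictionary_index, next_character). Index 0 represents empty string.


LZ78 encoding steps:
Dictionary: {0: ''}
Step 1: w='' (idx 0), next='a' -> output (0, 'a'), add 'a' as idx 1
Step 2: w='a' (idx 1), next='c' -> output (1, 'c'), add 'ac' as idx 2
Step 3: w='ac' (idx 2), next='c' -> output (2, 'c'), add 'acc' as idx 3
Step 4: w='acc' (idx 3), next='c' -> output (3, 'c'), add 'accc' as idx 4
Step 5: w='' (idx 0), next='c' -> output (0, 'c'), add 'c' as idx 5


Encoded: [(0, 'a'), (1, 'c'), (2, 'c'), (3, 'c'), (0, 'c')]


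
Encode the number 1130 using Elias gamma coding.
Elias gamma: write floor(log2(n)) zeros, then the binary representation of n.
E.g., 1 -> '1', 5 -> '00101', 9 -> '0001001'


num_bits = floor(log2(1130)) + 1 = 11
leading_zeros = num_bits - 1 = 10
binary(1130) = 10001101010

Elias gamma(1130) = '0000000000' + '10001101010' = 000000000010001101010 (21 bits)


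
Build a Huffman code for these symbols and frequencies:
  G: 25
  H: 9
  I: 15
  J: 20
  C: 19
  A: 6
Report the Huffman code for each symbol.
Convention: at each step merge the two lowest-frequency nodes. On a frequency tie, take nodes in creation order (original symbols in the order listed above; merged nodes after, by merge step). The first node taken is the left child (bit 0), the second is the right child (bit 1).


Huffman tree construction:
Step 1: Merge A(6) + H(9) = 15
Step 2: Merge I(15) + (A+H)(15) = 30
Step 3: Merge C(19) + J(20) = 39
Step 4: Merge G(25) + (I+(A+H))(30) = 55
Step 5: Merge (C+J)(39) + (G+(I+(A+H)))(55) = 94
Read each symbol's code off the tree from the root (left child = 0, right child = 1).

Codes:
  G: 10 (length 2)
  H: 1111 (length 4)
  I: 110 (length 3)
  J: 01 (length 2)
  C: 00 (length 2)
  A: 1110 (length 4)
Average code length: 233/94 = 2.4787 bits/symbol


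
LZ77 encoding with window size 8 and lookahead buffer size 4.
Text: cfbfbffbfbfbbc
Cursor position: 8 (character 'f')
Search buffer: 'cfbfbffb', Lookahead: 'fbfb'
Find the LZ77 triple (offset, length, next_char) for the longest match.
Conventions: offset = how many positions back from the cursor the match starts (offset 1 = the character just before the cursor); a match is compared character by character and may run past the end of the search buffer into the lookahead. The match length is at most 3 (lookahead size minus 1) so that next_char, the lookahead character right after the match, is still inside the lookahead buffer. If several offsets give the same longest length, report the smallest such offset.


Try each offset into the search buffer:
  offset=1 (pos 7, char 'b'): match length 0
  offset=2 (pos 6, char 'f'): match length 3
  offset=3 (pos 5, char 'f'): match length 1
  offset=4 (pos 4, char 'b'): match length 0
  offset=5 (pos 3, char 'f'): match length 3
  offset=6 (pos 2, char 'b'): match length 0
  offset=7 (pos 1, char 'f'): match length 3
  offset=8 (pos 0, char 'c'): match length 0
Longest match has length 3, found at offsets 2, 5, 7; take the smallest, offset 2.
next_char = character at position 8 + 3 = 11 -> 'b'

Best match: offset=2, length=3 (matching 'fbf' starting at position 6)
LZ77 triple: (2, 3, 'b')


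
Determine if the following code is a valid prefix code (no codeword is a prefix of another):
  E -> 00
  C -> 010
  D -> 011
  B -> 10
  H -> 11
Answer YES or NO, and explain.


Checking each pair (does one codeword prefix another?):
  E='00' vs C='010': no prefix
  E='00' vs D='011': no prefix
  E='00' vs B='10': no prefix
  E='00' vs H='11': no prefix
  C='010' vs E='00': no prefix
  C='010' vs D='011': no prefix
  C='010' vs B='10': no prefix
  C='010' vs H='11': no prefix
  D='011' vs E='00': no prefix
  D='011' vs C='010': no prefix
  D='011' vs B='10': no prefix
  D='011' vs H='11': no prefix
  B='10' vs E='00': no prefix
  B='10' vs C='010': no prefix
  B='10' vs D='011': no prefix
  B='10' vs H='11': no prefix
  H='11' vs E='00': no prefix
  H='11' vs C='010': no prefix
  H='11' vs D='011': no prefix
  H='11' vs B='10': no prefix
No violation found over all pairs.

YES -- this is a valid prefix code. No codeword is a prefix of any other codeword.


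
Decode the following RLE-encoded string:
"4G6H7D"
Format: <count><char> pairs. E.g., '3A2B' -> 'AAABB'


Expanding each <count><char> pair:
  4G -> 'GGGG'
  6H -> 'HHHHHH'
  7D -> 'DDDDDDD'

Decoded = GGGGHHHHHHDDDDDDD


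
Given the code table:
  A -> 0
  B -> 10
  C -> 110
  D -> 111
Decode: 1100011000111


Decoding:
110 -> C
0 -> A
0 -> A
110 -> C
0 -> A
0 -> A
111 -> D


Result: CAACAAD


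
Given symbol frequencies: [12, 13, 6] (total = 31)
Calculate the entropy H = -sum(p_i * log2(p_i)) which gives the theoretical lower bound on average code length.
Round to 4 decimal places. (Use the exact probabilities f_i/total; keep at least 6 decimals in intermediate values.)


Per-symbol terms -p_i * log2(p_i) with p_i = f_i/31:
  p = 12/31 = 0.387097: log2(p) = -1.369234, -p*log2(p) = 0.530026
  p = 13/31 = 0.419355: log2(p) = -1.253757, -p*log2(p) = 0.525769
  p = 6/31 = 0.193548: log2(p) = -2.369234, -p*log2(p) = 0.458561
H = 0.530026 + 0.525769 + 0.458561 = 1.514356

H = 1.5144 bits/symbol


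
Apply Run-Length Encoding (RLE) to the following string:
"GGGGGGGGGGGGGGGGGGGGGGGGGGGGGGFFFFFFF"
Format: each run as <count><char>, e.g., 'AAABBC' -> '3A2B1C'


Scanning runs left to right:
  i=0: run of 'G' x 30 -> '30G'
  i=30: run of 'F' x 7 -> '7F'

RLE = 30G7F


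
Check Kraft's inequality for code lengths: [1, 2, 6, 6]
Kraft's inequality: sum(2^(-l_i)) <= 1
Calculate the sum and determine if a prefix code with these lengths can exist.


Sum = 2^(-1) + 2^(-2) + 2^(-6) + 2^(-6)
    = 0.5 + 0.25 + 0.015625 + 0.015625
    = 50/64 = 0.78125
Since 0.78125 <= 1, Kraft's inequality IS satisfied.
A prefix code with these lengths CAN exist.

Kraft sum = 0.78125. Satisfied.


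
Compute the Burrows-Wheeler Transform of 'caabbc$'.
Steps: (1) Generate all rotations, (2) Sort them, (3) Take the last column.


Rotations (sorted):
  0: $caabbc -> last char: c
  1: aabbc$c -> last char: c
  2: abbc$ca -> last char: a
  3: bbc$caa -> last char: a
  4: bc$caab -> last char: b
  5: c$caabb -> last char: b
  6: caabbc$ -> last char: $


BWT = ccaabb$


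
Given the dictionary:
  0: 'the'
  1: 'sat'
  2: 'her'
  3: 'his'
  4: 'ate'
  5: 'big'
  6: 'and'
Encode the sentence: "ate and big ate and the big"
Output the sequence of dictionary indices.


Look up each word in the dictionary:
  'ate' -> 4
  'and' -> 6
  'big' -> 5
  'ate' -> 4
  'and' -> 6
  'the' -> 0
  'big' -> 5

Encoded: [4, 6, 5, 4, 6, 0, 5]


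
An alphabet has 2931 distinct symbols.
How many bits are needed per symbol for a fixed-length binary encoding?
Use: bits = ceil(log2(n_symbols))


log2(2931) = 11.5172
Bracket: 2^11 = 2048 < 2931 <= 2^12 = 4096
So ceil(log2(2931)) = 12

bits = ceil(log2(2931)) = ceil(11.5172) = 12 bits


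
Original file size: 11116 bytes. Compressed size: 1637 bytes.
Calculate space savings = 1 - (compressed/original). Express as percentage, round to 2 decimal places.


ratio = compressed/original = 1637/11116 = 0.147265
savings = 1 - ratio = 1 - 0.147265 = 0.852735
as a percentage: 0.852735 * 100 = 85.27%

Space savings = 1 - 1637/11116 = 85.27%


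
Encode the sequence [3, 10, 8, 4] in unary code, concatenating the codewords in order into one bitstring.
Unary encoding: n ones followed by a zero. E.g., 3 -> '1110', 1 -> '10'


Encode each number as n ones followed by a terminating 0:
  3 -> 1110 (4 bits)
  10 -> 11111111110 (11 bits)
  8 -> 111111110 (9 bits)
  4 -> 11110 (5 bits)
Total length = 4 + 11 + 9 + 5 = 29 bits.

Unary([3, 10, 8, 4]) = 11101111111111011111111011110 (29 bits)


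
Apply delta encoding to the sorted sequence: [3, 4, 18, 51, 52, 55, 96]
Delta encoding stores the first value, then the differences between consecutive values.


First value: 3
Deltas:
  4 - 3 = 1
  18 - 4 = 14
  51 - 18 = 33
  52 - 51 = 1
  55 - 52 = 3
  96 - 55 = 41


Delta encoded: [3, 1, 14, 33, 1, 3, 41]


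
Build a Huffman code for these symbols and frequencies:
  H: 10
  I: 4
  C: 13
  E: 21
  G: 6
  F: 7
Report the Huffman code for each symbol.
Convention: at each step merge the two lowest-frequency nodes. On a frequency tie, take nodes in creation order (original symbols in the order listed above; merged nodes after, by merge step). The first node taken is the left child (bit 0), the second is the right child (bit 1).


Huffman tree construction:
Step 1: Merge I(4) + G(6) = 10
Step 2: Merge F(7) + H(10) = 17
Step 3: Merge (I+G)(10) + C(13) = 23
Step 4: Merge (F+H)(17) + E(21) = 38
Step 5: Merge ((I+G)+C)(23) + ((F+H)+E)(38) = 61
Read each symbol's code off the tree from the root (left child = 0, right child = 1).

Codes:
  H: 101 (length 3)
  I: 000 (length 3)
  C: 01 (length 2)
  E: 11 (length 2)
  G: 001 (length 3)
  F: 100 (length 3)
Average code length: 149/61 = 2.4426 bits/symbol


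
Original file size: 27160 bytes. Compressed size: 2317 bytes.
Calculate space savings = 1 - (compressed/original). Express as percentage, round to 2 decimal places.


ratio = compressed/original = 2317/27160 = 0.085309
savings = 1 - ratio = 1 - 0.085309 = 0.914691
as a percentage: 0.914691 * 100 = 91.47%

Space savings = 1 - 2317/27160 = 91.47%


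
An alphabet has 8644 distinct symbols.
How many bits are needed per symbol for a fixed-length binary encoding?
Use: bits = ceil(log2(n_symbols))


log2(8644) = 13.0775
Bracket: 2^13 = 8192 < 8644 <= 2^14 = 16384
So ceil(log2(8644)) = 14

bits = ceil(log2(8644)) = ceil(13.0775) = 14 bits


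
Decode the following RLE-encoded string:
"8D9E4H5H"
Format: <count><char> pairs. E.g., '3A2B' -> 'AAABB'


Expanding each <count><char> pair:
  8D -> 'DDDDDDDD'
  9E -> 'EEEEEEEEE'
  4H -> 'HHHH'
  5H -> 'HHHHH'

Decoded = DDDDDDDDEEEEEEEEEHHHHHHHHH


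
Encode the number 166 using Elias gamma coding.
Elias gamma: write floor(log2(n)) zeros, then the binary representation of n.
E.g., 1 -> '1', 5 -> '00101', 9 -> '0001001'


num_bits = floor(log2(166)) + 1 = 8
leading_zeros = num_bits - 1 = 7
binary(166) = 10100110

Elias gamma(166) = '0000000' + '10100110' = 000000010100110 (15 bits)


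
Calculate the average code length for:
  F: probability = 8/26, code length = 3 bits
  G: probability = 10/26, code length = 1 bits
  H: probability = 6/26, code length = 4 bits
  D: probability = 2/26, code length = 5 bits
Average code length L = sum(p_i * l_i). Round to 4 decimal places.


Weighted contributions p_i * l_i:
  F: (8/26) * 3 = 24/26
  G: (10/26) * 1 = 10/26
  H: (6/26) * 4 = 24/26
  D: (2/26) * 5 = 10/26
Sum = (24 + 10 + 24 + 10)/26 = 68/26

L = 68/26 = 2.6154 bits/symbol


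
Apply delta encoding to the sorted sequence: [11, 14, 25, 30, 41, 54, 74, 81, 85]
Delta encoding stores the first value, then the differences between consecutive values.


First value: 11
Deltas:
  14 - 11 = 3
  25 - 14 = 11
  30 - 25 = 5
  41 - 30 = 11
  54 - 41 = 13
  74 - 54 = 20
  81 - 74 = 7
  85 - 81 = 4


Delta encoded: [11, 3, 11, 5, 11, 13, 20, 7, 4]


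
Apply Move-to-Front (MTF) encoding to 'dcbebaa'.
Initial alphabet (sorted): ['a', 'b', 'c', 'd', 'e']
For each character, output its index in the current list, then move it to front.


MTF encoding:
'd': index 3 in ['a', 'b', 'c', 'd', 'e'] -> ['d', 'a', 'b', 'c', 'e']
'c': index 3 in ['d', 'a', 'b', 'c', 'e'] -> ['c', 'd', 'a', 'b', 'e']
'b': index 3 in ['c', 'd', 'a', 'b', 'e'] -> ['b', 'c', 'd', 'a', 'e']
'e': index 4 in ['b', 'c', 'd', 'a', 'e'] -> ['e', 'b', 'c', 'd', 'a']
'b': index 1 in ['e', 'b', 'c', 'd', 'a'] -> ['b', 'e', 'c', 'd', 'a']
'a': index 4 in ['b', 'e', 'c', 'd', 'a'] -> ['a', 'b', 'e', 'c', 'd']
'a': index 0 in ['a', 'b', 'e', 'c', 'd'] -> ['a', 'b', 'e', 'c', 'd']


Output: [3, 3, 3, 4, 1, 4, 0]


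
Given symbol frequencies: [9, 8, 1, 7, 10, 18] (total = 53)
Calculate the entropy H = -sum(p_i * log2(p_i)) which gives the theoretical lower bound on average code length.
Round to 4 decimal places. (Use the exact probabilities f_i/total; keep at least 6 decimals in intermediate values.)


Per-symbol terms -p_i * log2(p_i) with p_i = f_i/53:
  p = 9/53 = 0.169811: log2(p) = -2.557995, -p*log2(p) = 0.434377
  p = 8/53 = 0.150943: log2(p) = -2.727920, -p*log2(p) = 0.411762
  p = 1/53 = 0.018868: log2(p) = -5.727920, -p*log2(p) = 0.108074
  p = 7/53 = 0.132075: log2(p) = -2.920566, -p*log2(p) = 0.385735
  p = 10/53 = 0.188679: log2(p) = -2.405992, -p*log2(p) = 0.453961
  p = 18/53 = 0.339623: log2(p) = -1.557995, -p*log2(p) = 0.529131
H = 0.434377 + 0.411762 + 0.108074 + 0.385735 + 0.453961 + 0.529131 = 2.323040

H = 2.323 bits/symbol


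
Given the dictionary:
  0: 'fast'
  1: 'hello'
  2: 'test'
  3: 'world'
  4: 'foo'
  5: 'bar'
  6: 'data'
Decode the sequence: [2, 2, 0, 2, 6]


Look up each index in the dictionary:
  2 -> 'test'
  2 -> 'test'
  0 -> 'fast'
  2 -> 'test'
  6 -> 'data'

Decoded: "test test fast test data"


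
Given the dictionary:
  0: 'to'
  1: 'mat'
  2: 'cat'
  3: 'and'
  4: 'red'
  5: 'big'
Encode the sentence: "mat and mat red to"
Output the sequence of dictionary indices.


Look up each word in the dictionary:
  'mat' -> 1
  'and' -> 3
  'mat' -> 1
  'red' -> 4
  'to' -> 0

Encoded: [1, 3, 1, 4, 0]


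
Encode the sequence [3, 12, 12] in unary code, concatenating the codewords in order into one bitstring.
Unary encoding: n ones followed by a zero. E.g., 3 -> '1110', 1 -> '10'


Encode each number as n ones followed by a terminating 0:
  3 -> 1110 (4 bits)
  12 -> 1111111111110 (13 bits)
  12 -> 1111111111110 (13 bits)
Total length = 4 + 13 + 13 = 30 bits.

Unary([3, 12, 12]) = 111011111111111101111111111110 (30 bits)


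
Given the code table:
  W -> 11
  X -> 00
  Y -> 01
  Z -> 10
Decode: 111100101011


Decoding:
11 -> W
11 -> W
00 -> X
10 -> Z
10 -> Z
11 -> W


Result: WWXZZW


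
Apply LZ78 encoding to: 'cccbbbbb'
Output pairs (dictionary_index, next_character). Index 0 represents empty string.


LZ78 encoding steps:
Dictionary: {0: ''}
Step 1: w='' (idx 0), next='c' -> output (0, 'c'), add 'c' as idx 1
Step 2: w='c' (idx 1), next='c' -> output (1, 'c'), add 'cc' as idx 2
Step 3: w='' (idx 0), next='b' -> output (0, 'b'), add 'b' as idx 3
Step 4: w='b' (idx 3), next='b' -> output (3, 'b'), add 'bb' as idx 4
Step 5: w='bb' (idx 4), end of input -> output (4, '')


Encoded: [(0, 'c'), (1, 'c'), (0, 'b'), (3, 'b'), (4, '')]


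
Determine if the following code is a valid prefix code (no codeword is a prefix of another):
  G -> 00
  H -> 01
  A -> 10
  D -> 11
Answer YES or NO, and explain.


Checking each pair (does one codeword prefix another?):
  G='00' vs H='01': no prefix
  G='00' vs A='10': no prefix
  G='00' vs D='11': no prefix
  H='01' vs G='00': no prefix
  H='01' vs A='10': no prefix
  H='01' vs D='11': no prefix
  A='10' vs G='00': no prefix
  A='10' vs H='01': no prefix
  A='10' vs D='11': no prefix
  D='11' vs G='00': no prefix
  D='11' vs H='01': no prefix
  D='11' vs A='10': no prefix
No violation found over all pairs.

YES -- this is a valid prefix code. No codeword is a prefix of any other codeword.


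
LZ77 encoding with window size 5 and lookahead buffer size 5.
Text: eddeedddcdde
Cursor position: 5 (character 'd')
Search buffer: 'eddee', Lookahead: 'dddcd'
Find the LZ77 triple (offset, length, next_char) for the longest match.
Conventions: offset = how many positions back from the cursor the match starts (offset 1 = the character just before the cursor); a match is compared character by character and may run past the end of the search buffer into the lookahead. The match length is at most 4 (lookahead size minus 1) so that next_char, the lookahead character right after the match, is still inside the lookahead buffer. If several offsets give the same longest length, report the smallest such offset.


Try each offset into the search buffer:
  offset=1 (pos 4, char 'e'): match length 0
  offset=2 (pos 3, char 'e'): match length 0
  offset=3 (pos 2, char 'd'): match length 1
  offset=4 (pos 1, char 'd'): match length 2
  offset=5 (pos 0, char 'e'): match length 0
Longest match has length 2 at offset 4.
next_char = character at position 5 + 2 = 7 -> 'd'

Best match: offset=4, length=2 (matching 'dd' starting at position 1)
LZ77 triple: (4, 2, 'd')


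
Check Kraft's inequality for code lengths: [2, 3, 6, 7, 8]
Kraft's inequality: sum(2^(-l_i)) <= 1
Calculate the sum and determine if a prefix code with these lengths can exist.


Sum = 2^(-2) + 2^(-3) + 2^(-6) + 2^(-7) + 2^(-8)
    = 0.25 + 0.125 + 0.015625 + 0.0078125 + 0.00390625
    = 103/256 = 0.40234375
Since 0.40234375 <= 1, Kraft's inequality IS satisfied.
A prefix code with these lengths CAN exist.

Kraft sum = 0.40234375. Satisfied.


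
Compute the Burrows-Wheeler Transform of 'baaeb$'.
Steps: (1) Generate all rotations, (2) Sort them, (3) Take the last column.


Rotations (sorted):
  0: $baaeb -> last char: b
  1: aaeb$b -> last char: b
  2: aeb$ba -> last char: a
  3: b$baae -> last char: e
  4: baaeb$ -> last char: $
  5: eb$baa -> last char: a


BWT = bbae$a


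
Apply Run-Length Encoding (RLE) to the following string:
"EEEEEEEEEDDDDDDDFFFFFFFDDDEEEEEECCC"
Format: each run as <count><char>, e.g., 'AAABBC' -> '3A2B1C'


Scanning runs left to right:
  i=0: run of 'E' x 9 -> '9E'
  i=9: run of 'D' x 7 -> '7D'
  i=16: run of 'F' x 7 -> '7F'
  i=23: run of 'D' x 3 -> '3D'
  i=26: run of 'E' x 6 -> '6E'
  i=32: run of 'C' x 3 -> '3C'

RLE = 9E7D7F3D6E3C


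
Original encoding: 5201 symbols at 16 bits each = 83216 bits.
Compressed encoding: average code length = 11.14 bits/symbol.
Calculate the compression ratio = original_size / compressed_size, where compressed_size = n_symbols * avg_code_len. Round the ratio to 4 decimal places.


original_size = n_symbols * orig_bits = 5201 * 16 = 83216 bits
compressed_size = n_symbols * avg_code_len = 5201 * 11.14 = 57939.14 bits
ratio = original_size / compressed_size = 83216 / 57939.14 = 1.4363

Compression ratio = 1.4363


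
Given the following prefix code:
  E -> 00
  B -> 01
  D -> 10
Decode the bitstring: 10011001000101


Decoding step by step:
Bits 10 -> D
Bits 01 -> B
Bits 10 -> D
Bits 01 -> B
Bits 00 -> E
Bits 01 -> B
Bits 01 -> B


Decoded message: DBDBEBB


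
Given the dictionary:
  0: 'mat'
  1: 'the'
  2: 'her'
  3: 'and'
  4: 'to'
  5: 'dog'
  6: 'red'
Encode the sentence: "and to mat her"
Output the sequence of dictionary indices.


Look up each word in the dictionary:
  'and' -> 3
  'to' -> 4
  'mat' -> 0
  'her' -> 2

Encoded: [3, 4, 0, 2]


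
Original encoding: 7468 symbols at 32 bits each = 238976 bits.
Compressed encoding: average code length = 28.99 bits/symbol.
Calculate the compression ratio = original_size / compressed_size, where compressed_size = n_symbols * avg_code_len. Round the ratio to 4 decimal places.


original_size = n_symbols * orig_bits = 7468 * 32 = 238976 bits
compressed_size = n_symbols * avg_code_len = 7468 * 28.99 = 216497.32 bits
ratio = original_size / compressed_size = 238976 / 216497.32 = 1.1038

Compression ratio = 1.1038


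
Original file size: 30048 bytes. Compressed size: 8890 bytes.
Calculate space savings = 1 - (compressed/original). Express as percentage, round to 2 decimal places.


ratio = compressed/original = 8890/30048 = 0.29586
savings = 1 - ratio = 1 - 0.29586 = 0.70414
as a percentage: 0.70414 * 100 = 70.41%

Space savings = 1 - 8890/30048 = 70.41%


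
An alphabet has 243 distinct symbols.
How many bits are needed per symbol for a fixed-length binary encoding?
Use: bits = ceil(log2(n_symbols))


log2(243) = 7.9248
Bracket: 2^7 = 128 < 243 <= 2^8 = 256
So ceil(log2(243)) = 8

bits = ceil(log2(243)) = ceil(7.9248) = 8 bits


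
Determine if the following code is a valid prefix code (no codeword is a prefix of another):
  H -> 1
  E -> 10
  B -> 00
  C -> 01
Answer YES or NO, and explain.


Checking each pair (does one codeword prefix another?):
  H='1' vs E='10': prefix -- VIOLATION

NO -- this is NOT a valid prefix code. H (1) is a prefix of E (10).


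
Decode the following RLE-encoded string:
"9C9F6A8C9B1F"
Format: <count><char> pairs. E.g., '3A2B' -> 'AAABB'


Expanding each <count><char> pair:
  9C -> 'CCCCCCCCC'
  9F -> 'FFFFFFFFF'
  6A -> 'AAAAAA'
  8C -> 'CCCCCCCC'
  9B -> 'BBBBBBBBB'
  1F -> 'F'

Decoded = CCCCCCCCCFFFFFFFFFAAAAAACCCCCCCCBBBBBBBBBF


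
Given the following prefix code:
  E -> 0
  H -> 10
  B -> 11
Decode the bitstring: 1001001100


Decoding step by step:
Bits 10 -> H
Bits 0 -> E
Bits 10 -> H
Bits 0 -> E
Bits 11 -> B
Bits 0 -> E
Bits 0 -> E


Decoded message: HEHEBEE


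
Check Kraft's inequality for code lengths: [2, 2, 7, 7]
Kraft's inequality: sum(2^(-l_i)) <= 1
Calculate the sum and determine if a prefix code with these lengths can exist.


Sum = 2^(-2) + 2^(-2) + 2^(-7) + 2^(-7)
    = 0.25 + 0.25 + 0.0078125 + 0.0078125
    = 66/128 = 0.515625
Since 0.515625 <= 1, Kraft's inequality IS satisfied.
A prefix code with these lengths CAN exist.

Kraft sum = 0.515625. Satisfied.


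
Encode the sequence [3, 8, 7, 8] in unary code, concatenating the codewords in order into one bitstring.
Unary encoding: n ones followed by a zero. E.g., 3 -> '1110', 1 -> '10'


Encode each number as n ones followed by a terminating 0:
  3 -> 1110 (4 bits)
  8 -> 111111110 (9 bits)
  7 -> 11111110 (8 bits)
  8 -> 111111110 (9 bits)
Total length = 4 + 9 + 8 + 9 = 30 bits.

Unary([3, 8, 7, 8]) = 111011111111011111110111111110 (30 bits)


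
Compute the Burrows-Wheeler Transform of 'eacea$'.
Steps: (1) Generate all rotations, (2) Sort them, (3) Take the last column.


Rotations (sorted):
  0: $eacea -> last char: a
  1: a$eace -> last char: e
  2: acea$e -> last char: e
  3: cea$ea -> last char: a
  4: ea$eac -> last char: c
  5: eacea$ -> last char: $


BWT = aeeac$


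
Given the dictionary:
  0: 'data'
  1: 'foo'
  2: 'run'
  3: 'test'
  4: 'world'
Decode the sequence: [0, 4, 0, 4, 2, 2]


Look up each index in the dictionary:
  0 -> 'data'
  4 -> 'world'
  0 -> 'data'
  4 -> 'world'
  2 -> 'run'
  2 -> 'run'

Decoded: "data world data world run run"


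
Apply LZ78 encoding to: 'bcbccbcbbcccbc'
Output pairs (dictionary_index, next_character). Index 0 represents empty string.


LZ78 encoding steps:
Dictionary: {0: ''}
Step 1: w='' (idx 0), next='b' -> output (0, 'b'), add 'b' as idx 1
Step 2: w='' (idx 0), next='c' -> output (0, 'c'), add 'c' as idx 2
Step 3: w='b' (idx 1), next='c' -> output (1, 'c'), add 'bc' as idx 3
Step 4: w='c' (idx 2), next='b' -> output (2, 'b'), add 'cb' as idx 4
Step 5: w='cb' (idx 4), next='b' -> output (4, 'b'), add 'cbb' as idx 5
Step 6: w='c' (idx 2), next='c' -> output (2, 'c'), add 'cc' as idx 6
Step 7: w='cb' (idx 4), next='c' -> output (4, 'c'), add 'cbc' as idx 7


Encoded: [(0, 'b'), (0, 'c'), (1, 'c'), (2, 'b'), (4, 'b'), (2, 'c'), (4, 'c')]


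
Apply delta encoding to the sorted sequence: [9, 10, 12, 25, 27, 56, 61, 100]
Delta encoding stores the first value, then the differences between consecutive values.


First value: 9
Deltas:
  10 - 9 = 1
  12 - 10 = 2
  25 - 12 = 13
  27 - 25 = 2
  56 - 27 = 29
  61 - 56 = 5
  100 - 61 = 39


Delta encoded: [9, 1, 2, 13, 2, 29, 5, 39]


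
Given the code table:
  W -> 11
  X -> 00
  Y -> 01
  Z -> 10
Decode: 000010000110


Decoding:
00 -> X
00 -> X
10 -> Z
00 -> X
01 -> Y
10 -> Z


Result: XXZXYZ


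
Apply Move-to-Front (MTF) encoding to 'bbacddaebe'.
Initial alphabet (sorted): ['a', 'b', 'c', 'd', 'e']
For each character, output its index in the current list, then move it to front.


MTF encoding:
'b': index 1 in ['a', 'b', 'c', 'd', 'e'] -> ['b', 'a', 'c', 'd', 'e']
'b': index 0 in ['b', 'a', 'c', 'd', 'e'] -> ['b', 'a', 'c', 'd', 'e']
'a': index 1 in ['b', 'a', 'c', 'd', 'e'] -> ['a', 'b', 'c', 'd', 'e']
'c': index 2 in ['a', 'b', 'c', 'd', 'e'] -> ['c', 'a', 'b', 'd', 'e']
'd': index 3 in ['c', 'a', 'b', 'd', 'e'] -> ['d', 'c', 'a', 'b', 'e']
'd': index 0 in ['d', 'c', 'a', 'b', 'e'] -> ['d', 'c', 'a', 'b', 'e']
'a': index 2 in ['d', 'c', 'a', 'b', 'e'] -> ['a', 'd', 'c', 'b', 'e']
'e': index 4 in ['a', 'd', 'c', 'b', 'e'] -> ['e', 'a', 'd', 'c', 'b']
'b': index 4 in ['e', 'a', 'd', 'c', 'b'] -> ['b', 'e', 'a', 'd', 'c']
'e': index 1 in ['b', 'e', 'a', 'd', 'c'] -> ['e', 'b', 'a', 'd', 'c']


Output: [1, 0, 1, 2, 3, 0, 2, 4, 4, 1]


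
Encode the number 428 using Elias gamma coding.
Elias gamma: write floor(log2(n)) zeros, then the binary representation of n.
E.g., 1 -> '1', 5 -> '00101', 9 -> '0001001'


num_bits = floor(log2(428)) + 1 = 9
leading_zeros = num_bits - 1 = 8
binary(428) = 110101100

Elias gamma(428) = '00000000' + '110101100' = 00000000110101100 (17 bits)


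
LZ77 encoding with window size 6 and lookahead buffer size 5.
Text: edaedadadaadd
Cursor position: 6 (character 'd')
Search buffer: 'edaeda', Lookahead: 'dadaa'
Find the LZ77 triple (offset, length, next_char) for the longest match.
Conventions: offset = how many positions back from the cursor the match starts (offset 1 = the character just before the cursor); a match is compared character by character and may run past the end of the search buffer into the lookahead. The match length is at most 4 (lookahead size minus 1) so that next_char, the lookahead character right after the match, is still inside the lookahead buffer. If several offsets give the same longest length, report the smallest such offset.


Try each offset into the search buffer:
  offset=1 (pos 5, char 'a'): match length 0
  offset=2 (pos 4, char 'd'): match length 4
  offset=3 (pos 3, char 'e'): match length 0
  offset=4 (pos 2, char 'a'): match length 0
  offset=5 (pos 1, char 'd'): match length 2
  offset=6 (pos 0, char 'e'): match length 0
Longest match has length 4 at offset 2.
next_char = character at position 6 + 4 = 10 -> 'a'

Best match: offset=2, length=4 (matching 'dada' starting at position 4)
LZ77 triple: (2, 4, 'a')


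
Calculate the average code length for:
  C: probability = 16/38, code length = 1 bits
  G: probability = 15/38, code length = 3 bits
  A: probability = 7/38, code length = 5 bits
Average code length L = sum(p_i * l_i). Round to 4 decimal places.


Weighted contributions p_i * l_i:
  C: (16/38) * 1 = 16/38
  G: (15/38) * 3 = 45/38
  A: (7/38) * 5 = 35/38
Sum = (16 + 45 + 35)/38 = 96/38

L = 96/38 = 2.5263 bits/symbol


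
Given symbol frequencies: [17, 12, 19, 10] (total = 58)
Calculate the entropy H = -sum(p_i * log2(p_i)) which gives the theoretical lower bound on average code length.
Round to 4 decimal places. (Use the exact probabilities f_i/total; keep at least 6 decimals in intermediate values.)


Per-symbol terms -p_i * log2(p_i) with p_i = f_i/58:
  p = 17/58 = 0.293103: log2(p) = -1.770518, -p*log2(p) = 0.518945
  p = 12/58 = 0.206897: log2(p) = -2.273018, -p*log2(p) = 0.470280
  p = 19/58 = 0.327586: log2(p) = -1.610053, -p*log2(p) = 0.527431
  p = 10/58 = 0.172414: log2(p) = -2.536053, -p*log2(p) = 0.437251
H = 0.518945 + 0.470280 + 0.527431 + 0.437251 = 1.953907

H = 1.9539 bits/symbol


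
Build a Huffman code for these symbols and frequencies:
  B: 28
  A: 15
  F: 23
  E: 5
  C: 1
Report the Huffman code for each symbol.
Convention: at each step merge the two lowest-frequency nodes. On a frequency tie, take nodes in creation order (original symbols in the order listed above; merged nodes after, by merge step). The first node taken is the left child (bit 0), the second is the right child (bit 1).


Huffman tree construction:
Step 1: Merge C(1) + E(5) = 6
Step 2: Merge (C+E)(6) + A(15) = 21
Step 3: Merge ((C+E)+A)(21) + F(23) = 44
Step 4: Merge B(28) + (((C+E)+A)+F)(44) = 72
Read each symbol's code off the tree from the root (left child = 0, right child = 1).

Codes:
  B: 0 (length 1)
  A: 101 (length 3)
  F: 11 (length 2)
  E: 1001 (length 4)
  C: 1000 (length 4)
Average code length: 143/72 = 1.9861 bits/symbol
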